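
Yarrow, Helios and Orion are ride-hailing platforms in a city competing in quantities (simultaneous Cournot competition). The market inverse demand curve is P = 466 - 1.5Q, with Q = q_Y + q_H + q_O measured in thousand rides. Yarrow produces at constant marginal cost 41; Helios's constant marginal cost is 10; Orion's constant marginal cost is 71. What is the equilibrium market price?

147

Yarrow's profit: π_Y = (466 - 1.5Q)q_Y - (41q_Y). Setting ∂π_Y/∂q_Y = 0: 425 - 3q_Y - (3/2)(q_H + q_O) = 0.
Helios's first-order condition: 456 - 3q_H - (3/2)(q_Y + q_O) = 0.
Orion's profit: π_O = (466 - 1.5Q)q_O - (71q_O). Setting ∂π_O/∂q_O = 0: 395 - 3q_O - (3/2)(q_Y + q_H) = 0.
Summing all 3 equations gives 1276 − 6Q = 0, hence Q = 638/3.
Back-substituting: q_Y = (425 − 319)/(3/2) = 212/3, q_H = (456 − 319)/(3/2) = 274/3, q_O = (395 − 319)/(3/2) = 152/3.
Total output Q = 638/3, so price P = 466 - (3/2)·(638/3) = 147.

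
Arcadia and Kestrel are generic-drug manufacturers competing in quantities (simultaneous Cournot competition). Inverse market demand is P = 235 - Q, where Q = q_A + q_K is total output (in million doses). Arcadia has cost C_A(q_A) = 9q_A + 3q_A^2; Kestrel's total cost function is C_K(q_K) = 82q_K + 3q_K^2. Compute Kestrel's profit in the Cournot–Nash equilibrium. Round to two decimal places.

Arcadia's profit: π_A = (235 - Q)q_A - (9q_A + 3q_A²). Setting ∂π_A/∂q_A = 0: 226 - 8q_A - (q_K) = 0.
Kestrel's first-order condition: 153 - 8q_K - (q_A) = 0.
So q_A = (226 - q_K)/8 and q_K = (153 - q_A)/8.
Solving the pair: q_A = 1655/63, q_K = 998/63.
Price P = 235 - 379/9 = 1736/9.
Kestrel's profit: (1736/9)·(998/63) - 82·(998/63) - 3(998/63)² = 1003.7833.

1003.78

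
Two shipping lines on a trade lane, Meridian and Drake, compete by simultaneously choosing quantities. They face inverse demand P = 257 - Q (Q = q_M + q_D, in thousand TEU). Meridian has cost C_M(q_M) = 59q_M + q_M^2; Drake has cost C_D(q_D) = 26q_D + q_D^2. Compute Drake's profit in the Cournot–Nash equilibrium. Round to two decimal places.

4685.12

Meridian's profit: π_M = (257 - Q)q_M - (59q_M + q_M²). Setting ∂π_M/∂q_M = 0: 198 - 4q_M - (q_D) = 0.
Drake's first-order condition: 231 - 4q_D - (q_M) = 0.
Rearranging gives the reaction functions q_M = (198 - q_D)/4 and q_D = (231 - q_M)/4.
Solving the pair: q_M = 187/5, q_D = 242/5.
Price P = 257 - 429/5 = 856/5.
Drake's profit: (856/5)·(242/5) - 26·(242/5) - (242/5)² = 4685.1200.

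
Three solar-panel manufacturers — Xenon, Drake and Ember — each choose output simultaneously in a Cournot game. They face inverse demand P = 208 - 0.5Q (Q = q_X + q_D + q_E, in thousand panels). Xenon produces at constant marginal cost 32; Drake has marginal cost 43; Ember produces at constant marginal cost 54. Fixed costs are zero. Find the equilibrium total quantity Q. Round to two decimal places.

Xenon's profit: π_X = (208 - 0.5Q)q_X - (32q_X). Setting ∂π_X/∂q_X = 0: 176 - q_X - (1/2)(q_D + q_E) = 0.
Drake's profit: π_D = (208 - 0.5Q)q_D - (43q_D). Setting ∂π_D/∂q_D = 0: 165 - q_D - (1/2)(q_X + q_E) = 0.
Ember's first-order condition: 154 - q_E - (1/2)(q_X + q_D) = 0.
Adding the 3 conditions: 495 − Q − Q = 0, i.e. Q = 495/2.
Back-substituting: q_X = (176 − 495/4)/(1/2) = 209/2, q_D = (165 − 495/4)/(1/2) = 165/2, q_E = (154 − 495/4)/(1/2) = 121/2.
Total output Q = 209/2 + 165/2 + 121/2 = 495/2.

247.50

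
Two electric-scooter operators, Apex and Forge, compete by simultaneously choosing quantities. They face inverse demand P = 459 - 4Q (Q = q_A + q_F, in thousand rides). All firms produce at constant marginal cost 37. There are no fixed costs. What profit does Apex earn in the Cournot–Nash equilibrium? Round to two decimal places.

4946.78

A representative firm's profit is π_i = q_i(459 - 4Q) - 37q_i.
First-order condition (treating rivals' output as given): 422 - 8q_i - 4q_j = 0.
With identical firms every q_j equals q_i, so q_j = q_i and 422 = 12q_i, giving q_i = 211/6.
Price P = 459 - 4·(211/3) = 533/3.
Apex's profit: (533/3 - 37)·(211/6) = 4946.7778.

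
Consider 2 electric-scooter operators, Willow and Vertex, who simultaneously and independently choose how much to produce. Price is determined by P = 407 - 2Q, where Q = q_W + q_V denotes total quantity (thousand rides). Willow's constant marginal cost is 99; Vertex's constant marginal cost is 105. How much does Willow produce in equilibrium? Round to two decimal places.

Willow's profit: π_W = (407 - 2Q)q_W - (99q_W). Setting ∂π_W/∂q_W = 0: 308 - 4q_W - 2(q_V) = 0.
Vertex's first-order condition: 302 - 4q_V - 2(q_W) = 0.
Best responses: q_W = (308 - 2q_V)/4, q_V = (302 - 2q_W)/4.
Substituting one into the other gives q_W = 157/3 and q_V = 148/3.

52.33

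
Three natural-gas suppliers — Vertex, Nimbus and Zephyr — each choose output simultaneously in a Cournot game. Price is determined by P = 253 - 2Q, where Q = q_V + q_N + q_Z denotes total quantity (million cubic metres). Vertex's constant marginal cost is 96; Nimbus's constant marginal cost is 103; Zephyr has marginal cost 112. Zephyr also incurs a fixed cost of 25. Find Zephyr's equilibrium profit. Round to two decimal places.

Vertex's profit: π_V = (253 - 2Q)q_V - (96q_V). Setting ∂π_V/∂q_V = 0: 157 - 4q_V - 2(q_N + q_Z) = 0.
Nimbus's first-order condition: 150 - 4q_N - 2(q_V + q_Z) = 0.
Zephyr's first-order condition: 141 - 4q_Z - 2(q_V + q_N) = 0.
Adding the 3 conditions: 448 − 4Q − 4Q = 0, i.e. Q = 56.
Back-substituting: q_V = (157 − 112)/2 = 45/2, q_N = (150 − 112)/2 = 19, q_Z = (141 − 112)/2 = 29/2.
Price P = 253 - 2·56 = 141.
Zephyr's profit: (141 - 112)·(29/2) - 25 = 791/2.

395.50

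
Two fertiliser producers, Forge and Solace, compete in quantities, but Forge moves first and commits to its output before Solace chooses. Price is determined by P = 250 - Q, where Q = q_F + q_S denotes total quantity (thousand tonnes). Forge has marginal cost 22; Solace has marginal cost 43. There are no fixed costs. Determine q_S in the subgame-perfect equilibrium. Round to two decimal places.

41.25

The follower Solace best-responds to any q_F: π_S = (250 - Q)q_S - 43q_S.
∂π_S/∂q_S = 207 - q_F - 2q_S = 0 gives the reaction function q_S = (207 - q_F)/2.
The leader anticipates this reaction. Substituting into P = 250 - Q gives P = 293/2 - (1/2)q_F, so π_F = (293/2 - (1/2)q_F)q_F - 22q_F.
The leader's first-order condition 249/2 - q_F = 0 yields q_F = 249/2.
Then q_S = (207 - 249/2)/2 = 165/4.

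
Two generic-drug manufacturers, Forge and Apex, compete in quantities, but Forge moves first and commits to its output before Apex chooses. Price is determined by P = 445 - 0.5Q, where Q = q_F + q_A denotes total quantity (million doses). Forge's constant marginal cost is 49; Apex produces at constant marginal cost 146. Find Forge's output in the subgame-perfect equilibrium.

The follower Apex best-responds to any q_F: π_A = (445 - 0.5Q)q_A - 146q_A.
Follower FOC: 299 - (1/2)q_F - q_A = 0, so q_A(q_F) = (299 - (1/2)q_F).
Forge substitutes q_A(q_F) into its own profit: π_F = q_F(445 - (1/2)q_F - (299 - (1/2)q_F)/2) - 49q_F = (591/2 - (1/4)q_F)q_F - 49q_F.
Maximising: ∂π_F/∂q_F = 493/2 - (1/2)q_F = 0, giving q_F = 493.
Then q_A = (299 - (1/2)·493) = 105/2.

493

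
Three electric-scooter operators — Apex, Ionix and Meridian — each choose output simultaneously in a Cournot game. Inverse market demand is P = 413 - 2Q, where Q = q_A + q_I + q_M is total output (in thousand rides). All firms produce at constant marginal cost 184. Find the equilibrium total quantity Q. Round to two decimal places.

A representative firm's profit is π_i = q_i(413 - 2Q) - 184q_i.
Setting ∂π_i/∂q_i = 0 with rivals' quantities fixed: 229 - 4q_i - 2·Σ_{j≠i} q_j = 0.
By symmetry each firm produces the same amount; substituting Σ_{j≠i} q_j = 2q_i yields q_i = 229/8.
Total output Q = 229/8 + 229/8 + 229/8 = 687/8.

85.88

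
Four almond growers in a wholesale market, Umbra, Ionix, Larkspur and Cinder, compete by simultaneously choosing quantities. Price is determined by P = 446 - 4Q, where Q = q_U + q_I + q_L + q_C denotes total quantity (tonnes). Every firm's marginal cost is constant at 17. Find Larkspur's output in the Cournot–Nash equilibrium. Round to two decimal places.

21.45

Each firm earns π_i = (446 - 4Q)q_i - 17q_i.
First-order condition (treating rivals' output as given): 429 - 8q_i - 4·Σ_{j≠i} q_j = 0.
With identical firms every q_j equals q_i, so Σ_{j≠i} q_j = 3q_i and 429 = 20q_i, giving q_i = 429/20.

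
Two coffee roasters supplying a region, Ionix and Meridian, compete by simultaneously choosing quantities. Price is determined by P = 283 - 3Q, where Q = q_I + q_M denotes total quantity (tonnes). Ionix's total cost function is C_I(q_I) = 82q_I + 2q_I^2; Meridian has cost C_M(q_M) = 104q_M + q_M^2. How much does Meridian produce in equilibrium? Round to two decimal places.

16.72

Ionix's profit: π_I = (283 - 3Q)q_I - (82q_I + 2q_I²). Setting ∂π_I/∂q_I = 0: 201 - 10q_I - 3(q_M) = 0.
Meridian's first-order condition: 179 - 8q_M - 3(q_I) = 0.
So q_I = (201 - 3q_M)/10 and q_M = (179 - 3q_I)/8.
Solving the pair: q_I = 1071/71, q_M = 1187/71.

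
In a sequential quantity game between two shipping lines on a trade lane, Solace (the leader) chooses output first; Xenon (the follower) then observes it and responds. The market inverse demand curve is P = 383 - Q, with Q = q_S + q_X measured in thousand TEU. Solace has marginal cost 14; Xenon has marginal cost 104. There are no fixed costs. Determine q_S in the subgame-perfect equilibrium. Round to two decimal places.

Solve by backward induction. Given q_S, the follower Xenon maximises π_X = (383 - q_S - q_X)q_X - 104q_X.
∂π_X/∂q_X = 279 - q_S - 2q_X = 0 gives the reaction function q_X = (279 - q_S)/2.
Solace substitutes q_X(q_S) into its own profit: π_S = q_S(383 - q_S - (279 - q_S)/2) - 14q_S = (487/2 - (1/2)q_S)q_S - 14q_S.
Leader FOC: 459/2 - q_S = 0, so q_S = 459/2.
Then q_X = (279 - 459/2)/2 = 99/4.

229.50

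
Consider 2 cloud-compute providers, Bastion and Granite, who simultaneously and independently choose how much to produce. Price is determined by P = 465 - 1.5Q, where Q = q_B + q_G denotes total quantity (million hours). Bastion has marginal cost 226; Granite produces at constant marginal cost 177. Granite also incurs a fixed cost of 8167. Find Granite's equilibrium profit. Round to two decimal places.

Bastion's profit: π_B = (465 - 1.5Q)q_B - (226q_B). Setting ∂π_B/∂q_B = 0: 239 - 3q_B - (3/2)(q_G) = 0.
Granite's first-order condition: 288 - 3q_G - (3/2)(q_B) = 0.
Best responses: q_B = (239 - (3/2)q_G)/3, q_G = (288 - (3/2)q_B)/3.
Substituting one into the other gives q_B = 380/9 and q_G = 674/9.
Price P = 465 - (3/2)·(1054/9) = 868/3.
Granite's profit: (868/3 - 177)·(674/9) - 8167 = 245.5185.

245.52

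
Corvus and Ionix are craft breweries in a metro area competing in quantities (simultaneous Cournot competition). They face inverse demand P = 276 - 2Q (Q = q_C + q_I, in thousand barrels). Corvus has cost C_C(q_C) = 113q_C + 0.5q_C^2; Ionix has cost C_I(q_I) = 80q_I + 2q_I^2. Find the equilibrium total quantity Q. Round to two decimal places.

Corvus's profit: π_C = (276 - 2Q)q_C - (113q_C + (1/2)q_C²). Setting ∂π_C/∂q_C = 0: 163 - 5q_C - 2(q_I) = 0.
Ionix's profit: π_I = (276 - 2Q)q_I - (80q_I + 2q_I²). Setting ∂π_I/∂q_I = 0: 196 - 8q_I - 2(q_C) = 0.
Best responses: q_C = (163 - 2q_I)/5, q_I = (196 - 2q_C)/8.
Solving the pair: q_C = 76/3, q_I = 109/6.
Total output Q = 76/3 + 109/6 = 87/2.

43.50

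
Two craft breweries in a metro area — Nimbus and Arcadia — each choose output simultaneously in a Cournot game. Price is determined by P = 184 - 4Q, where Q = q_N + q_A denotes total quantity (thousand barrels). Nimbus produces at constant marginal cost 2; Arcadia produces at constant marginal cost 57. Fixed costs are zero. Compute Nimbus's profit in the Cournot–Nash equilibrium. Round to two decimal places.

1560.25

Nimbus's profit: π_N = (184 - 4Q)q_N - (2q_N). Setting ∂π_N/∂q_N = 0: 182 - 8q_N - 4(q_A) = 0.
Arcadia's profit: π_A = (184 - 4Q)q_A - (57q_A). Setting ∂π_A/∂q_A = 0: 127 - 8q_A - 4(q_N) = 0.
Best responses: q_N = (182 - 4q_A)/8, q_A = (127 - 4q_N)/8.
Solving the pair: q_N = 79/4, q_A = 6.
Price P = 184 - 4·(103/4) = 81.
Nimbus's profit: (81 - 2)·(79/4) = 1560.2500.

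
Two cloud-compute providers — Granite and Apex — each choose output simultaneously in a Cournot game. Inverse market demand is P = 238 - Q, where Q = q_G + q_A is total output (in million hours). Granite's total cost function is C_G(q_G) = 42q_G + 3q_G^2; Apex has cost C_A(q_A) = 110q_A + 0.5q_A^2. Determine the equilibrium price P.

Granite's profit: π_G = (238 - Q)q_G - (42q_G + 3q_G²). Setting ∂π_G/∂q_G = 0: 196 - 8q_G - (q_A) = 0.
Apex's profit: π_A = (238 - Q)q_A - (110q_A + (1/2)q_A²). Setting ∂π_A/∂q_A = 0: 128 - 3q_A - (q_G) = 0.
So q_G = (196 - q_A)/8 and q_A = (128 - q_G)/3.
Solving the pair: q_G = 20, q_A = 36.
Total output Q = 56, so price P = 238 - 56 = 182.

182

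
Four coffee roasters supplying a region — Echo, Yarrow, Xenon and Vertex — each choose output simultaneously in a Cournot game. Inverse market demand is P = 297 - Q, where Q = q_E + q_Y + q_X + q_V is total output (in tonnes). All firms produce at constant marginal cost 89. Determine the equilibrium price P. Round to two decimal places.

Each firm earns π_i = (297 - Q)q_i - 89q_i.
Setting ∂π_i/∂q_i = 0 with rivals' quantities fixed: 208 - 2q_i - Σ_{j≠i} q_j = 0.
By symmetry each firm produces the same amount; substituting Σ_{j≠i} q_j = 3q_i yields q_i = 208/5.
Total output Q = 832/5, so price P = 297 - 832/5 = 653/5.

130.60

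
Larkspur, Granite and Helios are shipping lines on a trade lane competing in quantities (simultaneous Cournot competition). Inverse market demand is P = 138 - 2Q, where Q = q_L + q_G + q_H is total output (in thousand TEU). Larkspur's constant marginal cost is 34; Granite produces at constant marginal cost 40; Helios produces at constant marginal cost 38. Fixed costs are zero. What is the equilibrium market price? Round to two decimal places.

Larkspur's profit: π_L = (138 - 2Q)q_L - (34q_L). Setting ∂π_L/∂q_L = 0: 104 - 4q_L - 2(q_G + q_H) = 0.
Granite's first-order condition: 98 - 4q_G - 2(q_L + q_H) = 0.
Helios's first-order condition: 100 - 4q_H - 2(q_L + q_G) = 0.
Summing all 3 equations gives 302 − 8Q = 0, hence Q = 151/4.
Back-substituting: q_L = (104 − 151/2)/2 = 57/4, q_G = (98 − 151/2)/2 = 45/4, q_H = (100 − 151/2)/2 = 49/4.
Total output Q = 151/4, so price P = 138 - 2·(151/4) = 125/2.

62.50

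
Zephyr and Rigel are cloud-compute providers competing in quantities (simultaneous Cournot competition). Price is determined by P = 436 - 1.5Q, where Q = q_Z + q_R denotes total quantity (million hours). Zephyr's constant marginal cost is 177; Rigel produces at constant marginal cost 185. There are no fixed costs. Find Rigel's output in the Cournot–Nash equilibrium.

Zephyr's profit: π_Z = (436 - 1.5Q)q_Z - (177q_Z). Setting ∂π_Z/∂q_Z = 0: 259 - 3q_Z - (3/2)(q_R) = 0.
Rigel's first-order condition: 251 - 3q_R - (3/2)(q_Z) = 0.
Best responses: q_Z = (259 - (3/2)q_R)/3, q_R = (251 - (3/2)q_Z)/3.
Solving the pair: q_Z = 178/3, q_R = 54.

54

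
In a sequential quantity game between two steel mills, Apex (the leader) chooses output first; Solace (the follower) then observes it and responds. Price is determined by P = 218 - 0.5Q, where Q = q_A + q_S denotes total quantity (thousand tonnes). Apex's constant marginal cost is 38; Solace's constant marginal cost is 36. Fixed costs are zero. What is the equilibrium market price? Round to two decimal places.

82.50

The follower Solace best-responds to any q_A: π_S = (218 - 0.5Q)q_S - 36q_S.
∂π_S/∂q_S = 182 - (1/2)q_A - q_S = 0 gives the reaction function q_S = (182 - (1/2)q_A).
The leader anticipates this reaction. Substituting into P = 218 - 0.5Q gives P = 127 - (1/4)q_A, so π_A = (127 - (1/4)q_A)q_A - 38q_A.
Maximising: ∂π_A/∂q_A = 89 - (1/2)q_A = 0, giving q_A = 178.
Then q_S = (182 - (1/2)·178) = 93.
Total output Q = 271, so price P = 218 - (1/2)·271 = 165/2.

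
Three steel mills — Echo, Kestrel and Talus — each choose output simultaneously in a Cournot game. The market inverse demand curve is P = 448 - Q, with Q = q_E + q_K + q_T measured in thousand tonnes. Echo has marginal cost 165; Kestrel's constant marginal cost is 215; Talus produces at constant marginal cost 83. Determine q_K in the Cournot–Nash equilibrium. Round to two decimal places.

Echo's profit: π_E = (448 - Q)q_E - (165q_E). Setting ∂π_E/∂q_E = 0: 283 - 2q_E - (q_K + q_T) = 0.
Kestrel's first-order condition: 233 - 2q_K - (q_E + q_T) = 0.
Talus's profit: π_T = (448 - Q)q_T - (83q_T). Setting ∂π_T/∂q_T = 0: 365 - 2q_T - (q_E + q_K) = 0.
Summing all 3 equations gives 881 − 4Q = 0, hence Q = 881/4.
Back-substituting: q_E = (283 − 881/4) = 251/4, q_K = (233 − 881/4) = 51/4, q_T = (365 − 881/4) = 579/4.

12.75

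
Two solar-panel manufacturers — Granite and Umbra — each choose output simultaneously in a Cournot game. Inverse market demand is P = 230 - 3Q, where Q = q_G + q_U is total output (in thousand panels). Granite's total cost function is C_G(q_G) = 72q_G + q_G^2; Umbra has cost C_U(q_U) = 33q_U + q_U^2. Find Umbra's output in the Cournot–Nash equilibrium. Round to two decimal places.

Granite's profit: π_G = (230 - 3Q)q_G - (72q_G + q_G²). Setting ∂π_G/∂q_G = 0: 158 - 8q_G - 3(q_U) = 0.
Umbra's first-order condition: 197 - 8q_U - 3(q_G) = 0.
So q_G = (158 - 3q_U)/8 and q_U = (197 - 3q_G)/8.
Substituting one into the other gives q_G = 673/55 and q_U = 1102/55.

20.04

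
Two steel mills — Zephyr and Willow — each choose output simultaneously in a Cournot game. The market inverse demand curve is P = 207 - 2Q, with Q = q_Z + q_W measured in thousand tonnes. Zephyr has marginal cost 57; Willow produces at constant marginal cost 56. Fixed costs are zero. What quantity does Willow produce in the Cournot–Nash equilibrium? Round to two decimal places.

Zephyr's profit: π_Z = (207 - 2Q)q_Z - (57q_Z). Setting ∂π_Z/∂q_Z = 0: 150 - 4q_Z - 2(q_W) = 0.
Willow's profit: π_W = (207 - 2Q)q_W - (56q_W). Setting ∂π_W/∂q_W = 0: 151 - 4q_W - 2(q_Z) = 0.
Best responses: q_Z = (150 - 2q_W)/4, q_W = (151 - 2q_Z)/4.
Substituting one into the other gives q_Z = 149/6 and q_W = 76/3.

25.33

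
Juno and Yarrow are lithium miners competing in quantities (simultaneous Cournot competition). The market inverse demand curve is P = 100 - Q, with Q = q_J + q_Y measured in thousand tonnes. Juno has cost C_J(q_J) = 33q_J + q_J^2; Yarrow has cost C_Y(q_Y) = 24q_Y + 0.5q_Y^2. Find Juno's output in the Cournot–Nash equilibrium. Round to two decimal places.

11.36

Juno's profit: π_J = (100 - Q)q_J - (33q_J + q_J²). Setting ∂π_J/∂q_J = 0: 67 - 4q_J - (q_Y) = 0.
Yarrow's first-order condition: 76 - 3q_Y - (q_J) = 0.
Best responses: q_J = (67 - q_Y)/4, q_Y = (76 - q_J)/3.
Solving the pair: q_J = 125/11, q_Y = 237/11.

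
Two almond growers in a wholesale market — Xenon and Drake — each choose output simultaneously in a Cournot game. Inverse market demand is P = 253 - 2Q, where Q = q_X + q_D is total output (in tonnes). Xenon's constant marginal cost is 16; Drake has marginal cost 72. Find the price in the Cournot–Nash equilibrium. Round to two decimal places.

113.67

Xenon's profit: π_X = (253 - 2Q)q_X - (16q_X). Setting ∂π_X/∂q_X = 0: 237 - 4q_X - 2(q_D) = 0.
Drake's profit: π_D = (253 - 2Q)q_D - (72q_D). Setting ∂π_D/∂q_D = 0: 181 - 4q_D - 2(q_X) = 0.
Rearranging gives the reaction functions q_X = (237 - 2q_D)/4 and q_D = (181 - 2q_X)/4.
Solving the pair: q_X = 293/6, q_D = 125/6.
Total output Q = 209/3, so price P = 253 - 2·(209/3) = 341/3.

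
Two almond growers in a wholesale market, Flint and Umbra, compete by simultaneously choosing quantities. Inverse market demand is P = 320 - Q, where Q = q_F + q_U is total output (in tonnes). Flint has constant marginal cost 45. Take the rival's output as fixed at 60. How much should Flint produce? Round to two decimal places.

With the rival's output fixed at 60, Flint's profit is π_F = (320 - 60 - q_F)q_F - (45q_F) = (260 - q_F)q_F - (45q_F).
∂π_F/∂q_F = 215 - 2q_F = 0, so q_F = 215/2.

107.50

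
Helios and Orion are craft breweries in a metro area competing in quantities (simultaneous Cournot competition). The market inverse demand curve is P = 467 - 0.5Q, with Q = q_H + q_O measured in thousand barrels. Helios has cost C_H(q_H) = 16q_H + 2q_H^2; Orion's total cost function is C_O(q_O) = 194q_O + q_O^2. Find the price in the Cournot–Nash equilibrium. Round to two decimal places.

Helios's profit: π_H = (467 - 0.5Q)q_H - (16q_H + 2q_H²). Setting ∂π_H/∂q_H = 0: 451 - 5q_H - (1/2)(q_O) = 0.
Orion's profit: π_O = (467 - 0.5Q)q_O - (194q_O + q_O²). Setting ∂π_O/∂q_O = 0: 273 - 3q_O - (1/2)(q_H) = 0.
Best responses: q_H = (451 - (1/2)q_O)/5, q_O = (273 - (1/2)q_H)/3.
Solving the pair: q_H = 82.4746, q_O = 77.2542.
Total output Q = 159.7288, so price P = 467 - (1/2)·159.7288 = 387.1356.

387.14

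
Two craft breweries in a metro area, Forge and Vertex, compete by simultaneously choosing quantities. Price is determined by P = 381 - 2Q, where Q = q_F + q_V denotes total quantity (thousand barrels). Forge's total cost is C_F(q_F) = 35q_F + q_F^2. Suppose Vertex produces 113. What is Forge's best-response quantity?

20

With the rival's output fixed at 113, Forge's profit is π_F = (381 - 2·113 - 2q_F)q_F - (35q_F + q_F²) = (155 - 2q_F)q_F - (35q_F + q_F²).
∂π_F/∂q_F = 120 - 6q_F = 0, so q_F = 20.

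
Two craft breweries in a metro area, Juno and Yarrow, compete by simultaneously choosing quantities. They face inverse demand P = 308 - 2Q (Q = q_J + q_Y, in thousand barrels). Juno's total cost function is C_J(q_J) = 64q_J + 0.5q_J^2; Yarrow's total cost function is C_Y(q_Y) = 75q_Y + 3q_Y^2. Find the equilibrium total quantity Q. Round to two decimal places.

Juno's profit: π_J = (308 - 2Q)q_J - (64q_J + (1/2)q_J²). Setting ∂π_J/∂q_J = 0: 244 - 5q_J - 2(q_Y) = 0.
Yarrow's first-order condition: 233 - 10q_Y - 2(q_J) = 0.
Rearranging gives the reaction functions q_J = (244 - 2q_Y)/5 and q_Y = (233 - 2q_J)/10.
Substituting one into the other gives q_J = 987/23 and q_Y = 677/46.
Total output Q = 987/23 + 677/46 = 57.6304.

57.63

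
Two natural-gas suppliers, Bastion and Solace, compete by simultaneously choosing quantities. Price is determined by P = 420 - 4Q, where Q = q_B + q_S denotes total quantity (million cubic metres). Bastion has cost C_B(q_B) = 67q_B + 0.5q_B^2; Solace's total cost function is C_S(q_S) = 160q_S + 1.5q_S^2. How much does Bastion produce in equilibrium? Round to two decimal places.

Bastion's profit: π_B = (420 - 4Q)q_B - (67q_B + (1/2)q_B²). Setting ∂π_B/∂q_B = 0: 353 - 9q_B - 4(q_S) = 0.
Solace's profit: π_S = (420 - 4Q)q_S - (160q_S + (3/2)q_S²). Setting ∂π_S/∂q_S = 0: 260 - 11q_S - 4(q_B) = 0.
So q_B = (353 - 4q_S)/9 and q_S = (260 - 4q_B)/11.
Substituting one into the other gives q_B = 34.2530 and q_S = 928/83.

34.25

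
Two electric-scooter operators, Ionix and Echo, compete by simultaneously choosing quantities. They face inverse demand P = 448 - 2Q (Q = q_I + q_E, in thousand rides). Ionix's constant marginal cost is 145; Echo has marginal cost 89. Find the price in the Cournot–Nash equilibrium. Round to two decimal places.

Ionix's profit: π_I = (448 - 2Q)q_I - (145q_I). Setting ∂π_I/∂q_I = 0: 303 - 4q_I - 2(q_E) = 0.
Echo's first-order condition: 359 - 4q_E - 2(q_I) = 0.
Best responses: q_I = (303 - 2q_E)/4, q_E = (359 - 2q_I)/4.
Solving the pair: q_I = 247/6, q_E = 415/6.
Total output Q = 331/3, so price P = 448 - 2·(331/3) = 682/3.

227.33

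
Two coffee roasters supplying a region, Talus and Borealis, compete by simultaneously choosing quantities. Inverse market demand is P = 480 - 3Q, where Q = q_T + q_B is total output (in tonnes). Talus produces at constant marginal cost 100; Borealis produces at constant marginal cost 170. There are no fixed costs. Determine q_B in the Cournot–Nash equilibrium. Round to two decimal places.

26.67

Talus's profit: π_T = (480 - 3Q)q_T - (100q_T). Setting ∂π_T/∂q_T = 0: 380 - 6q_T - 3(q_B) = 0.
Borealis's profit: π_B = (480 - 3Q)q_B - (170q_B). Setting ∂π_B/∂q_B = 0: 310 - 6q_B - 3(q_T) = 0.
Rearranging gives the reaction functions q_T = (380 - 3q_B)/6 and q_B = (310 - 3q_T)/6.
Substituting one into the other gives q_T = 50 and q_B = 80/3.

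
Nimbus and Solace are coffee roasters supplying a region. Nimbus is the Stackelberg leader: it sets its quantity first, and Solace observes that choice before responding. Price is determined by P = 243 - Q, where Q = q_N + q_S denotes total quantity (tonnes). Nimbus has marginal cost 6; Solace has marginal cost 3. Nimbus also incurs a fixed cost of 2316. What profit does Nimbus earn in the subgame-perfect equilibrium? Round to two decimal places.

4528.50

The follower Solace best-responds to any q_N: π_S = (243 - Q)q_S - 3q_S.
Follower FOC: 240 - q_N - 2q_S = 0, so q_S(q_N) = (240 - q_N)/2.
The leader anticipates this reaction. Substituting into P = 243 - Q gives P = 123 - (1/2)q_N, so π_N = (123 - (1/2)q_N)q_N - 6q_N.
Maximising: ∂π_N/∂q_N = 117 - q_N = 0, giving q_N = 117.
Then q_S = (240 - 117)/2 = 123/2.
Price P = 243 - 357/2 = 129/2.
Nimbus's profit: (129/2 - 6)·117 - 2316 = 4528.5000.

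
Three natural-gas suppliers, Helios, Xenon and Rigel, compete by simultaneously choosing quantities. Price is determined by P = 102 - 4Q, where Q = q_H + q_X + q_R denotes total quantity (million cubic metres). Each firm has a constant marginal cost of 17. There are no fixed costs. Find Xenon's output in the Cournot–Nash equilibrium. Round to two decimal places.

A representative firm's profit is π_i = q_i(102 - 4Q) - 17q_i.
First-order condition (treating rivals' output as given): 85 - 8q_i - 4·Σ_{j≠i} q_j = 0.
By symmetry each firm produces the same amount; substituting Σ_{j≠i} q_j = 2q_i yields q_i = 85/16.

5.31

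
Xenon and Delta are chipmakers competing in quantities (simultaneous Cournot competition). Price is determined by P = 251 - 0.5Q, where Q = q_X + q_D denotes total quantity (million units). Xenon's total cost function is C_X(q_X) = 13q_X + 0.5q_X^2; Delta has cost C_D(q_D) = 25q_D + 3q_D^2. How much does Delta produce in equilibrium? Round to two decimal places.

24.22

Xenon's profit: π_X = (251 - 0.5Q)q_X - (13q_X + (1/2)q_X²). Setting ∂π_X/∂q_X = 0: 238 - 2q_X - (1/2)(q_D) = 0.
Delta's profit: π_D = (251 - 0.5Q)q_D - (25q_D + 3q_D²). Setting ∂π_D/∂q_D = 0: 226 - 7q_D - (1/2)(q_X) = 0.
Rearranging gives the reaction functions q_X = (238 - (1/2)q_D)/2 and q_D = (226 - (1/2)q_X)/7.
Solving the pair: q_X = 112.9455, q_D = 1332/55.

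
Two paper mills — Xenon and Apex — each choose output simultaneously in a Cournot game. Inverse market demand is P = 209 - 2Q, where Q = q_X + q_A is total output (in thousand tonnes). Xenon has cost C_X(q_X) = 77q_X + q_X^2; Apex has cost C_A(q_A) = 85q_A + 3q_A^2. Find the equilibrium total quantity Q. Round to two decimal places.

Xenon's profit: π_X = (209 - 2Q)q_X - (77q_X + q_X²). Setting ∂π_X/∂q_X = 0: 132 - 6q_X - 2(q_A) = 0.
Apex's profit: π_A = (209 - 2Q)q_A - (85q_A + 3q_A²). Setting ∂π_A/∂q_A = 0: 124 - 10q_A - 2(q_X) = 0.
Best responses: q_X = (132 - 2q_A)/6, q_A = (124 - 2q_X)/10.
Substituting one into the other gives q_X = 134/7 and q_A = 60/7.
Total output Q = 134/7 + 60/7 = 194/7.

27.71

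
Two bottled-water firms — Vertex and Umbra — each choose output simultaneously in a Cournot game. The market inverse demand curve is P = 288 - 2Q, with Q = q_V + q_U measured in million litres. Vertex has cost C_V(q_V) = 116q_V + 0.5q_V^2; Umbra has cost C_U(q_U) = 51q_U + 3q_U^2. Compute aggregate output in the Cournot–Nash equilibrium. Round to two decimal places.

Vertex's profit: π_V = (288 - 2Q)q_V - (116q_V + (1/2)q_V²). Setting ∂π_V/∂q_V = 0: 172 - 5q_V - 2(q_U) = 0.
Umbra's profit: π_U = (288 - 2Q)q_U - (51q_U + 3q_U²). Setting ∂π_U/∂q_U = 0: 237 - 10q_U - 2(q_V) = 0.
Best responses: q_V = (172 - 2q_U)/5, q_U = (237 - 2q_V)/10.
Substituting one into the other gives q_V = 623/23 and q_U = 841/46.
Total output Q = 623/23 + 841/46 = 45.3696.

45.37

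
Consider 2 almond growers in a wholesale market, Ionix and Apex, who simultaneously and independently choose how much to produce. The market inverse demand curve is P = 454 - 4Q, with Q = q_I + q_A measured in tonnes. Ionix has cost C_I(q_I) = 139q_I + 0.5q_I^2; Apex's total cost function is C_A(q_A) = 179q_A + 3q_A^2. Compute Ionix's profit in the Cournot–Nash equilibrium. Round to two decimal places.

Ionix's profit: π_I = (454 - 4Q)q_I - (139q_I + (1/2)q_I²). Setting ∂π_I/∂q_I = 0: 315 - 9q_I - 4(q_A) = 0.
Apex's profit: π_A = (454 - 4Q)q_A - (179q_A + 3q_A²). Setting ∂π_A/∂q_A = 0: 275 - 14q_A - 4(q_I) = 0.
So q_I = (315 - 4q_A)/9 and q_A = (275 - 4q_I)/14.
Solving the pair: q_I = 331/11, q_A = 243/22.
Price P = 454 - 4·(905/22) = 289.4545.
Ionix's profit: 289.4545·(331/11) - 139·(331/11) - (1/2)(331/11)² = 4074.5826.

4074.58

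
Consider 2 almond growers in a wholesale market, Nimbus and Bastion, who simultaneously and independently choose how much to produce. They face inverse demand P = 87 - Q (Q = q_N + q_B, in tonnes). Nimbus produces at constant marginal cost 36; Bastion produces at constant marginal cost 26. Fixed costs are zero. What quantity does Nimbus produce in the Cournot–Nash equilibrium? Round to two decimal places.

Nimbus's profit: π_N = (87 - Q)q_N - (36q_N). Setting ∂π_N/∂q_N = 0: 51 - 2q_N - (q_B) = 0.
Bastion's first-order condition: 61 - 2q_B - (q_N) = 0.
Rearranging gives the reaction functions q_N = (51 - q_B)/2 and q_B = (61 - q_N)/2.
Solving the pair: q_N = 41/3, q_B = 71/3.

13.67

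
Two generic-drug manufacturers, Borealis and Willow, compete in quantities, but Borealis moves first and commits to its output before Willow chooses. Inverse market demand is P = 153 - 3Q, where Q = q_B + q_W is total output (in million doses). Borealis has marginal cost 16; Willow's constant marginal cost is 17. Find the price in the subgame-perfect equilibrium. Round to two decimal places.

Solve by backward induction. Given q_B, the follower Willow maximises π_W = (153 - 3q_B - 3q_W)q_W - 17q_W.
Setting the follower's marginal profit to zero, 136 - 3q_B - 6q_W = 0, i.e. q_W = (136 - 3q_B)/6.
Borealis substitutes q_W(q_B) into its own profit: π_B = q_B(153 - 3q_B - (136 - 3q_B)/2) - 16q_B = (85 - (3/2)q_B)q_B - 16q_B.
Maximising: ∂π_B/∂q_B = 69 - 3q_B = 0, giving q_B = 23.
Then q_W = (136 - 3·23)/6 = 67/6.
Total output Q = 205/6, so price P = 153 - 3·(205/6) = 101/2.

50.50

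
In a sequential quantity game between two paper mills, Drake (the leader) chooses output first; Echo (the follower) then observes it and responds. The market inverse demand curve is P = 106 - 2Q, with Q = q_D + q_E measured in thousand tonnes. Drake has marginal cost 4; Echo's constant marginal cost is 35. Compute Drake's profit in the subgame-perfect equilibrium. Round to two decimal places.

1105.56

The follower Echo best-responds to any q_D: π_E = (106 - 2Q)q_E - 35q_E.
Follower FOC: 71 - 2q_D - 4q_E = 0, so q_E(q_D) = (71 - 2q_D)/4.
Drake substitutes q_E(q_D) into its own profit: π_D = q_D(106 - 2q_D - (71 - 2q_D)/2) - 4q_D = (141/2 - q_D)q_D - 4q_D.
Maximising: ∂π_D/∂q_D = 133/2 - 2q_D = 0, giving q_D = 133/4.
Then q_E = (71 - 2·(133/4))/4 = 9/8.
Price P = 106 - 2·(275/8) = 149/4.
Drake's profit: (149/4 - 4)·(133/4) = 1105.5625.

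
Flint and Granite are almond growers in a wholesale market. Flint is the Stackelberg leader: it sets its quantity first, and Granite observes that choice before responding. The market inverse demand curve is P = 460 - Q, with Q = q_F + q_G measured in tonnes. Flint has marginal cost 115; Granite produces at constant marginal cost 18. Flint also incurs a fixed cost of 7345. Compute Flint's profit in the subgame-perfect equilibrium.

The follower Granite best-responds to any q_F: π_G = (460 - Q)q_G - 18q_G.
Follower FOC: 442 - q_F - 2q_G = 0, so q_G(q_F) = (442 - q_F)/2.
Flint substitutes q_G(q_F) into its own profit: π_F = q_F(460 - q_F - (442 - q_F)/2) - 115q_F = (239 - (1/2)q_F)q_F - 115q_F.
The leader's first-order condition 124 - q_F = 0 yields q_F = 124.
Then q_G = (442 - 124)/2 = 159.
Price P = 460 - 283 = 177.
Flint's profit: (177 - 115)·124 - 7345 = 343.

343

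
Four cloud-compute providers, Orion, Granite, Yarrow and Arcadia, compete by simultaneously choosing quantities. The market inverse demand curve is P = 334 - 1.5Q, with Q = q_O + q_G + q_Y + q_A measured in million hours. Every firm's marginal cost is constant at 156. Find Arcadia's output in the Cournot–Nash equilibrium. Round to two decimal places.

23.73

Each firm earns π_i = (334 - 1.5Q)q_i - 156q_i.
Setting ∂π_i/∂q_i = 0 with rivals' quantities fixed: 178 - 3q_i - (3/2)·Σ_{j≠i} q_j = 0.
By symmetry each firm produces the same amount; substituting Σ_{j≠i} q_j = 3q_i yields q_i = 178/(15/2) = 356/15.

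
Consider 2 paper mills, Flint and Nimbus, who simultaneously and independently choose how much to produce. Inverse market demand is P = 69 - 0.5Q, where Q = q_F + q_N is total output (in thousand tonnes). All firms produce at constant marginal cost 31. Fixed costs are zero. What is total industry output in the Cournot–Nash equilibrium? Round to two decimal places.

A representative firm's profit is π_i = q_i(69 - 0.5Q) - 31q_i.
First-order condition (treating rivals' output as given): 38 - q_i - (1/2)q_j = 0.
By symmetry each firm produces the same amount; substituting q_j = q_i yields q_i = 38/(3/2) = 76/3.
Total output Q = 76/3 + 76/3 = 152/3.

50.67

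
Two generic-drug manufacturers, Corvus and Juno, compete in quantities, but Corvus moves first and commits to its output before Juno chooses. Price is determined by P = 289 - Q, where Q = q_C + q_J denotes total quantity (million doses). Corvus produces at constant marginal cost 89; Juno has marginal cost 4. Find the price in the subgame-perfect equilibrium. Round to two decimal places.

117.75

Solve by backward induction. Given q_C, the follower Juno maximises π_J = (289 - q_C - q_J)q_J - 4q_J.
∂π_J/∂q_J = 285 - q_C - 2q_J = 0 gives the reaction function q_J = (285 - q_C)/2.
The leader anticipates this reaction. Substituting into P = 289 - Q gives P = 293/2 - (1/2)q_C, so π_C = (293/2 - (1/2)q_C)q_C - 89q_C.
The leader's first-order condition 115/2 - q_C = 0 yields q_C = 115/2.
Then q_J = (285 - 115/2)/2 = 455/4.
Total output Q = 685/4, so price P = 289 - 685/4 = 471/4.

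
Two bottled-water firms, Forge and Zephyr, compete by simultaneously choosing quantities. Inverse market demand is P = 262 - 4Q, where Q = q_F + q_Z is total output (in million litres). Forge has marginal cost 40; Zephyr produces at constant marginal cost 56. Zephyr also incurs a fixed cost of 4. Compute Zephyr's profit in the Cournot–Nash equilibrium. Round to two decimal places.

998.78

Forge's profit: π_F = (262 - 4Q)q_F - (40q_F). Setting ∂π_F/∂q_F = 0: 222 - 8q_F - 4(q_Z) = 0.
Zephyr's profit: π_Z = (262 - 4Q)q_Z - (56q_Z). Setting ∂π_Z/∂q_Z = 0: 206 - 8q_Z - 4(q_F) = 0.
Rearranging gives the reaction functions q_F = (222 - 4q_Z)/8 and q_Z = (206 - 4q_F)/8.
Solving the pair: q_F = 119/6, q_Z = 95/6.
Price P = 262 - 4·(107/3) = 358/3.
Zephyr's profit: (358/3 - 56)·(95/6) - 4 = 998.7778.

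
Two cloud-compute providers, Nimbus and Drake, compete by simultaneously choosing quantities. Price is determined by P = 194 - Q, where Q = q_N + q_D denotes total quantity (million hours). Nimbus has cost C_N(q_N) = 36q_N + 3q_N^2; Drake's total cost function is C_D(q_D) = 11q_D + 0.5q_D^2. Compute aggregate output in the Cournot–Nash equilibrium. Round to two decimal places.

Nimbus's profit: π_N = (194 - Q)q_N - (36q_N + 3q_N²). Setting ∂π_N/∂q_N = 0: 158 - 8q_N - (q_D) = 0.
Drake's first-order condition: 183 - 3q_D - (q_N) = 0.
So q_N = (158 - q_D)/8 and q_D = (183 - q_N)/3.
Solving the pair: q_N = 291/23, q_D = 1306/23.
Total output Q = 291/23 + 1306/23 = 1597/23.

69.43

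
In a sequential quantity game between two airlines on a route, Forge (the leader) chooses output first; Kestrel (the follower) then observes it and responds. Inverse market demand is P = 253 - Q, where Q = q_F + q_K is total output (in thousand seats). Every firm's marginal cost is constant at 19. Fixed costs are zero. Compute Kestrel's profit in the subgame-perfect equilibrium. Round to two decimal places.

3422.25

Solve by backward induction. Given q_F, the follower Kestrel maximises π_K = (253 - q_F - q_K)q_K - 19q_K.
Follower FOC: 234 - q_F - 2q_K = 0, so q_K(q_F) = (234 - q_F)/2.
The leader anticipates this reaction. Substituting into P = 253 - Q gives P = 136 - (1/2)q_F, so π_F = (136 - (1/2)q_F)q_F - 19q_F.
The leader's first-order condition 117 - q_F = 0 yields q_F = 117.
Then q_K = (234 - 117)/2 = 117/2.
Price P = 253 - 351/2 = 155/2.
Kestrel's profit: (155/2 - 19)·(117/2) = 3422.2500.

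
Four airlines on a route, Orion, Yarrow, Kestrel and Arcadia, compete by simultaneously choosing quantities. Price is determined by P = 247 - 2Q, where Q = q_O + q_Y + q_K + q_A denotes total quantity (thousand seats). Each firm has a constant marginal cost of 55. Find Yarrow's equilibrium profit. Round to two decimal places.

Each firm earns π_i = (247 - 2Q)q_i - 55q_i.
Setting ∂π_i/∂q_i = 0 with rivals' quantities fixed: 192 - 4q_i - 2·Σ_{j≠i} q_j = 0.
With identical firms every q_j equals q_i, so Σ_{j≠i} q_j = 3q_i and 192 = 10q_i, giving q_i = 96/5.
Price P = 247 - 2·(384/5) = 467/5.
Yarrow's profit: (467/5 - 55)·(96/5) = 737.2800.

737.28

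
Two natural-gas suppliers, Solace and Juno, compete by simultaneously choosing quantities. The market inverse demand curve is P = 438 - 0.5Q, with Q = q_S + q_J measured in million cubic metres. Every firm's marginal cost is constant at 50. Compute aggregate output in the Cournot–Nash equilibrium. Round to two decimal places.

517.33

A representative firm's profit is π_i = q_i(438 - 0.5Q) - 50q_i.
First-order condition (treating rivals' output as given): 388 - q_i - (1/2)q_j = 0.
With identical firms every q_j equals q_i, so q_j = q_i and 388 = (3/2)q_i, giving q_i = 776/3.
Total output Q = 776/3 + 776/3 = 1552/3.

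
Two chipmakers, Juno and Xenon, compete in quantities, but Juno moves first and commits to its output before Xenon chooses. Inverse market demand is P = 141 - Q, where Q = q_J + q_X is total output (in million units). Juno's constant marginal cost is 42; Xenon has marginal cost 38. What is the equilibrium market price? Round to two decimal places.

The follower Xenon best-responds to any q_J: π_X = (141 - Q)q_X - 38q_X.
Setting the follower's marginal profit to zero, 103 - q_J - 2q_X = 0, i.e. q_X = (103 - q_J)/2.
The leader anticipates this reaction. Substituting into P = 141 - Q gives P = 179/2 - (1/2)q_J, so π_J = (179/2 - (1/2)q_J)q_J - 42q_J.
The leader's first-order condition 95/2 - q_J = 0 yields q_J = 95/2.
Then q_X = (103 - 95/2)/2 = 111/4.
Total output Q = 301/4, so price P = 141 - 301/4 = 263/4.

65.75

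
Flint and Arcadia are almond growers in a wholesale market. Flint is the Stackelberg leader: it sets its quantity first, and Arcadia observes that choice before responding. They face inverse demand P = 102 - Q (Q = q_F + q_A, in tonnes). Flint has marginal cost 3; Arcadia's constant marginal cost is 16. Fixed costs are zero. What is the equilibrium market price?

The follower Arcadia best-responds to any q_F: π_A = (102 - Q)q_A - 16q_A.
Setting the follower's marginal profit to zero, 86 - q_F - 2q_A = 0, i.e. q_A = (86 - q_F)/2.
The leader anticipates this reaction. Substituting into P = 102 - Q gives P = 59 - (1/2)q_F, so π_F = (59 - (1/2)q_F)q_F - 3q_F.
Maximising: ∂π_F/∂q_F = 56 - q_F = 0, giving q_F = 56.
Then q_A = (86 - 56)/2 = 15.
Total output Q = 71, so price P = 102 - 71 = 31.

31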